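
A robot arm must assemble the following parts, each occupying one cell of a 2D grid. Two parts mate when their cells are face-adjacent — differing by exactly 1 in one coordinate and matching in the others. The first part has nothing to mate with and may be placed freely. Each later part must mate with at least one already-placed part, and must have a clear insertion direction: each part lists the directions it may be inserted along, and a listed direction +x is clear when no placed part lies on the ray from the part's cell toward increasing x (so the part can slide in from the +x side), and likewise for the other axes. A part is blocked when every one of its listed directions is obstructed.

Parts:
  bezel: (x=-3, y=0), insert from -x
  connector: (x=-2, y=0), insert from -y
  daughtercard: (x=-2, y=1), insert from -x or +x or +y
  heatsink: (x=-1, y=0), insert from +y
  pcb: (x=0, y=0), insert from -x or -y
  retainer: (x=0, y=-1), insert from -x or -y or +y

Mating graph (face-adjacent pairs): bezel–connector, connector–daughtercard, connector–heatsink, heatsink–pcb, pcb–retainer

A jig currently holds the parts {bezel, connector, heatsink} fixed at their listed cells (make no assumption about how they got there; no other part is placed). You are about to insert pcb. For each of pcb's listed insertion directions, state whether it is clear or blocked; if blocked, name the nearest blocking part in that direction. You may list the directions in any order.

-x: blocked by heatsink; -y: clear

-x: nearest on ray is heatsink@(-1, 0) ⇒ blocked
-y: ray from pcb(0, 0) has no placed part ⇒ clear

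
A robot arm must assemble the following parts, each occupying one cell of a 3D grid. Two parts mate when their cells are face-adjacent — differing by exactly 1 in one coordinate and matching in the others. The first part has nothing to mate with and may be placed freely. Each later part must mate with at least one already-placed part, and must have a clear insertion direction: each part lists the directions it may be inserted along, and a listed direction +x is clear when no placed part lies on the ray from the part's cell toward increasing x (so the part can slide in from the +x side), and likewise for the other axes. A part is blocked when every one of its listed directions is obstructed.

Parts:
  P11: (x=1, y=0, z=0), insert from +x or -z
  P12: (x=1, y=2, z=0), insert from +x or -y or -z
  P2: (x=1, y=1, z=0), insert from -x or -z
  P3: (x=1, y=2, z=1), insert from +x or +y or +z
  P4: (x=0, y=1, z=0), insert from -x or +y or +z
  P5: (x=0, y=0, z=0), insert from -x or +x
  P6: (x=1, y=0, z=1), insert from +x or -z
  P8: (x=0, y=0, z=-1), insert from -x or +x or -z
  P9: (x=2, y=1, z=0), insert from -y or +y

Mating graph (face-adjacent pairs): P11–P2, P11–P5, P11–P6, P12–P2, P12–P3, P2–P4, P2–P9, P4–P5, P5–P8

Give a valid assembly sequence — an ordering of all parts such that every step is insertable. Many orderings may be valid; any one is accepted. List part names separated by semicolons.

1. P2@(1, 1, 0) [-x clear] — {P2}
2. P4@(0, 1, 0) [-x clear] — {P2, P4}
3. P11@(1, 0, 0) [+x clear] — {P11, P2, P4}
4. P6@(1, 0, 1) [+x clear] — {P11, P2, P4, P6}
5. P5@(0, 0, 0) [-x clear] — {P11, P2, P4, P5, P6}
6. P8@(0, 0, -1) [-x clear] — {P11, P2, P4, P5, P6, P8}
7. P12@(1, 2, 0) [+x clear] — {P11, P12, P2, P4, P5, P6, P8}
8. P3@(1, 2, 1) [+x clear] — {P11, P12, P2, P3, P4, P5, P6, P8}
9. P9@(2, 1, 0) [-y clear] — {P11, P12, P2, P3, P4, P5, P6, P8, P9}

P2; P4; P11; P6; P5; P8; P12; P3; P9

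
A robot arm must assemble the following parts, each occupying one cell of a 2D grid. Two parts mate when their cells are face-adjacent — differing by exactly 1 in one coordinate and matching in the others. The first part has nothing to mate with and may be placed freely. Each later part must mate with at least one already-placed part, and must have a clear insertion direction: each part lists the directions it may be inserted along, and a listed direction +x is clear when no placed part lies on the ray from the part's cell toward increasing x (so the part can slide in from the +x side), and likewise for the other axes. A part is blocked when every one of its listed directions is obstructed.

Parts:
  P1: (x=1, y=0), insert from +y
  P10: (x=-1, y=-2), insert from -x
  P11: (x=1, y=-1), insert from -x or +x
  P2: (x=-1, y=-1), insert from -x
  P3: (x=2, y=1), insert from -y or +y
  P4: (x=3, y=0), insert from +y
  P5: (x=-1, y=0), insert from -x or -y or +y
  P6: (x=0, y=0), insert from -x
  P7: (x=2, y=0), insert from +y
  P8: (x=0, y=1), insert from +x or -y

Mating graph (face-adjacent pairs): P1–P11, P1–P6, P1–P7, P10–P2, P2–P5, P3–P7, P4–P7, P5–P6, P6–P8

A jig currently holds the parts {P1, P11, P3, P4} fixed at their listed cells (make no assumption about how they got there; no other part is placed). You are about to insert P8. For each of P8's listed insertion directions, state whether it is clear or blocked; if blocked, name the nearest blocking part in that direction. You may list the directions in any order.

+x: blocked by P3; -y: clear

+x: nearest on ray is P3@(2, 1) ⇒ blocked
-y: ray from P8(0, 1) has no placed part ⇒ clear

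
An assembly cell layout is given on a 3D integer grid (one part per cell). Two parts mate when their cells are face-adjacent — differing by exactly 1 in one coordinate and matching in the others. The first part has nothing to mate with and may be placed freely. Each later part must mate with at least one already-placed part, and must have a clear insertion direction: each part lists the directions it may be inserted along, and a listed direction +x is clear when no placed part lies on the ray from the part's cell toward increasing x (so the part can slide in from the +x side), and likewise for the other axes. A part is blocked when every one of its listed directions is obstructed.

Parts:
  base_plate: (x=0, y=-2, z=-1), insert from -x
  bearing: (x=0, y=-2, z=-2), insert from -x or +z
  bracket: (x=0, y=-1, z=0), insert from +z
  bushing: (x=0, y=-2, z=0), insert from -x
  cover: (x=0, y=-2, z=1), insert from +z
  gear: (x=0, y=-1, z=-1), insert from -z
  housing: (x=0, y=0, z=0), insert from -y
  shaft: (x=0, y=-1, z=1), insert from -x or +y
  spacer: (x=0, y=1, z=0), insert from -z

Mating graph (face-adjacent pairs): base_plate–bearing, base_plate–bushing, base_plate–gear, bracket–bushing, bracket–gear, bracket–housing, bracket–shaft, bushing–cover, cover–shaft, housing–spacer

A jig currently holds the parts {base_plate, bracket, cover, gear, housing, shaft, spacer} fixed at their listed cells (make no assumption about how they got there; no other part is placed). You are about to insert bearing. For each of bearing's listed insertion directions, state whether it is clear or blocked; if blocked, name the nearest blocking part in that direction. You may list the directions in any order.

-x: ray from bearing(0, -2, -2) has no placed part ⇒ clear
+z: nearest on ray is base_plate@(0, -2, -1) ⇒ blocked

+z: blocked by base_plate; -x: clear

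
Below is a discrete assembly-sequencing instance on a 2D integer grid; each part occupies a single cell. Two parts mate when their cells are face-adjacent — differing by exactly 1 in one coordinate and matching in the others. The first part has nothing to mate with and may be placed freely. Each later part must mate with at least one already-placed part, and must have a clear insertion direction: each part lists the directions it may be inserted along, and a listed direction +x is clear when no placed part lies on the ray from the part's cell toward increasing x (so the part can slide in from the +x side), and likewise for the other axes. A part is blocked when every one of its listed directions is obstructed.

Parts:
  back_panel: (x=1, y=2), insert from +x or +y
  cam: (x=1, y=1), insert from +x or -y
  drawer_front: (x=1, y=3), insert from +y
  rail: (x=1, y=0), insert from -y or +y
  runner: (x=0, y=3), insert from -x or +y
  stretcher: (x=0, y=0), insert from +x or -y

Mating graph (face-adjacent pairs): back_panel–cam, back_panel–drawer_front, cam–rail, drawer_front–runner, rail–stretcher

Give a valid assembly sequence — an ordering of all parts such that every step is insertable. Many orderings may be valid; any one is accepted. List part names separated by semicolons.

rail; stretcher; cam; back_panel; drawer_front; runner

1. rail@(1, 0) [-y clear] — {rail}
2. stretcher@(0, 0) [-y clear] — {rail, stretcher}
3. cam@(1, 1) [+x clear] — {cam, rail, stretcher}
4. back_panel@(1, 2) [+x clear] — {back_panel, cam, rail, stretcher}
5. drawer_front@(1, 3) [+y clear] — {back_panel, cam, drawer_front, rail, stretcher}
6. runner@(0, 3) [-x clear] — {back_panel, cam, drawer_front, rail, runner, stretcher}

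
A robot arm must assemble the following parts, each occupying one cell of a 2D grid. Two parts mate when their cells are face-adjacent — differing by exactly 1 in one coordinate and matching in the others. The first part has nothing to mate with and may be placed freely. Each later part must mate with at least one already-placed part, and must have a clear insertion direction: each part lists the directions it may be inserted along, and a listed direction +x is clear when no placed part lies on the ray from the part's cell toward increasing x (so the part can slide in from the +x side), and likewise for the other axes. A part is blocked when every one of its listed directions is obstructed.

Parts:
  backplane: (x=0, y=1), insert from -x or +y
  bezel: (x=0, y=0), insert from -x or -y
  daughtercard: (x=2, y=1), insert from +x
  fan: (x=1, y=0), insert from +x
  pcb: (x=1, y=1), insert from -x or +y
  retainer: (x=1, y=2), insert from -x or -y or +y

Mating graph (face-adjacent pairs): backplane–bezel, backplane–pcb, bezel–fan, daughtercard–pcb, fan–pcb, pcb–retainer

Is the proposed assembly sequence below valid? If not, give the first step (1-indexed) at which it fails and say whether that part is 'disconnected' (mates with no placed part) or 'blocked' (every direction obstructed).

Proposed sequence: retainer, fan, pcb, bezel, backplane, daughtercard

Invalid at step 2 (disconnected)

1. retainer@(1, 2) [-x clear] — {retainer}
2. fan@(1, 0) — no placed neighbour ⇒ disconnected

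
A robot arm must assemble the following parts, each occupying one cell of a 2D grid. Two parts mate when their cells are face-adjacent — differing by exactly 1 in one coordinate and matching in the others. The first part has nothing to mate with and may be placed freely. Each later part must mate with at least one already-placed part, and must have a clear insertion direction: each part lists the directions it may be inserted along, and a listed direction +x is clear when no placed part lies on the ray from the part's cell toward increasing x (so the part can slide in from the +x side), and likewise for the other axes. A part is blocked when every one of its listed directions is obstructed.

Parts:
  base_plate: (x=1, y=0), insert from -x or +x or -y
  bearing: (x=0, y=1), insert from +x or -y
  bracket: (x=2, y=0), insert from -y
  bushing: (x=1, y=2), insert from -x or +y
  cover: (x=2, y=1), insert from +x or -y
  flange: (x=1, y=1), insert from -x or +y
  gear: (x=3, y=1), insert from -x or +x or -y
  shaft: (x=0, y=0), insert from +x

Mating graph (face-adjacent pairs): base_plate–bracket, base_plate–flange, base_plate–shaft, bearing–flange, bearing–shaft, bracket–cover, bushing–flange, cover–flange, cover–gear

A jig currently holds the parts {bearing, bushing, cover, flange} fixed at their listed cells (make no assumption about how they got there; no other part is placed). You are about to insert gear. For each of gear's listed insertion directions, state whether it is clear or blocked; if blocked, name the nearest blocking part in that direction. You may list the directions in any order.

+x: clear; -x: blocked by cover; -y: clear

-x: nearest on ray is cover@(2, 1) ⇒ blocked
+x: ray from gear(3, 1) has no placed part ⇒ clear
-y: ray from gear(3, 1) has no placed part ⇒ clear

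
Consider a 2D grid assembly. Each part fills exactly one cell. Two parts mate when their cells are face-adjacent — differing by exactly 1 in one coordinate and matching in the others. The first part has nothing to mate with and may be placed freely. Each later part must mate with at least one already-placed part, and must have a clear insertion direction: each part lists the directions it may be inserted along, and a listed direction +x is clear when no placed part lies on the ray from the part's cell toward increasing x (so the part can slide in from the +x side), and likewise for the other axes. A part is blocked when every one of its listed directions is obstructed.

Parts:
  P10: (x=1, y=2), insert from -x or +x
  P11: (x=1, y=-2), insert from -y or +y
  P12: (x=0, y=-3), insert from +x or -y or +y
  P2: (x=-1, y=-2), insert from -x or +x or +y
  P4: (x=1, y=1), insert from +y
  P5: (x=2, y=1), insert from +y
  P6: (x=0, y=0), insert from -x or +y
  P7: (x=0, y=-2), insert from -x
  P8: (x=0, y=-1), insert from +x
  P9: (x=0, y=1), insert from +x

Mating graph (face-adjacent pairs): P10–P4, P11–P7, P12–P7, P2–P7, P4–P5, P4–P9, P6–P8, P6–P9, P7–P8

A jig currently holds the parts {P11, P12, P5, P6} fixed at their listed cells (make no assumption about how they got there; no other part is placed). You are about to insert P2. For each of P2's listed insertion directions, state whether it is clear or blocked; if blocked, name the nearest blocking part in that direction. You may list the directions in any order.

+x: blocked by P11; +y: clear; -x: clear

-x: ray from P2(-1, -2) has no placed part ⇒ clear
+x: nearest on ray is P11@(1, -2) ⇒ blocked
+y: ray from P2(-1, -2) has no placed part ⇒ clear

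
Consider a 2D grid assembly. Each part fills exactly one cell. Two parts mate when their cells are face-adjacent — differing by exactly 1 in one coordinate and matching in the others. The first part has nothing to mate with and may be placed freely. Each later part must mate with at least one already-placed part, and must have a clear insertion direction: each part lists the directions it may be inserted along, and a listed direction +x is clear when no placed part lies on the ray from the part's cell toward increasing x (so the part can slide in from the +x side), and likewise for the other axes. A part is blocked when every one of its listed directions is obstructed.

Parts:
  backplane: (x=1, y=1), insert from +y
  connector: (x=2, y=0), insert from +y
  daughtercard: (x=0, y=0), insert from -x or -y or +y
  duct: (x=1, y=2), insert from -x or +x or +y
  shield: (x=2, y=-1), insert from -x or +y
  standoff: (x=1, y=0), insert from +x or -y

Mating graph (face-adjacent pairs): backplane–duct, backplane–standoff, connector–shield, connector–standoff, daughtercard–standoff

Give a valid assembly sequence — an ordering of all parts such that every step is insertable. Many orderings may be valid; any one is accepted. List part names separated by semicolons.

standoff; connector; shield; backplane; duct; daughtercard

1. standoff@(1, 0) [+x clear] — {standoff}
2. connector@(2, 0) [+y clear] — {connector, standoff}
3. shield@(2, -1) [-x clear] — {connector, shield, standoff}
4. backplane@(1, 1) [+y clear] — {backplane, connector, shield, standoff}
5. duct@(1, 2) [-x clear] — {backplane, connector, duct, shield, standoff}
6. daughtercard@(0, 0) [-x clear] — {backplane, connector, daughtercard, duct, shield, standoff}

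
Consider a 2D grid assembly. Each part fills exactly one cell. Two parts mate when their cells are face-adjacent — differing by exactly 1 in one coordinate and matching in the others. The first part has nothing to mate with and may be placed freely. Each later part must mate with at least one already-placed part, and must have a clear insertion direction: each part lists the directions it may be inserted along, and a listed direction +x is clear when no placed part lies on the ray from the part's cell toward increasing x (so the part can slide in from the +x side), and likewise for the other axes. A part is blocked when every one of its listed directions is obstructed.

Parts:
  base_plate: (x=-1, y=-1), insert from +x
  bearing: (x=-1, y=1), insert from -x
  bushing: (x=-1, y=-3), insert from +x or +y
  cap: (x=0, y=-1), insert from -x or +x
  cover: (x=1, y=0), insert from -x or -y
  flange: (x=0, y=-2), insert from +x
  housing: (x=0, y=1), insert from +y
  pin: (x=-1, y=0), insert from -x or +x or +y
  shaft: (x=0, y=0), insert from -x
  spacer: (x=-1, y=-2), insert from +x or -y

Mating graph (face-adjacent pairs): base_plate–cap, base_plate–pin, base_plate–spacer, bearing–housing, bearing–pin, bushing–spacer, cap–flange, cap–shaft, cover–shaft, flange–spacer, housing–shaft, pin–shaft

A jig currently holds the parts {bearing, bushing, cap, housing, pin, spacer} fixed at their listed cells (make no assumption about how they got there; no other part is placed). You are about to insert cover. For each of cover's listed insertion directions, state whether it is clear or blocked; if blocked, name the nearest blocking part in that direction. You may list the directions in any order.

-x: nearest on ray is pin@(-1, 0) ⇒ blocked
-y: ray from cover(1, 0) has no placed part ⇒ clear

-x: blocked by pin; -y: clear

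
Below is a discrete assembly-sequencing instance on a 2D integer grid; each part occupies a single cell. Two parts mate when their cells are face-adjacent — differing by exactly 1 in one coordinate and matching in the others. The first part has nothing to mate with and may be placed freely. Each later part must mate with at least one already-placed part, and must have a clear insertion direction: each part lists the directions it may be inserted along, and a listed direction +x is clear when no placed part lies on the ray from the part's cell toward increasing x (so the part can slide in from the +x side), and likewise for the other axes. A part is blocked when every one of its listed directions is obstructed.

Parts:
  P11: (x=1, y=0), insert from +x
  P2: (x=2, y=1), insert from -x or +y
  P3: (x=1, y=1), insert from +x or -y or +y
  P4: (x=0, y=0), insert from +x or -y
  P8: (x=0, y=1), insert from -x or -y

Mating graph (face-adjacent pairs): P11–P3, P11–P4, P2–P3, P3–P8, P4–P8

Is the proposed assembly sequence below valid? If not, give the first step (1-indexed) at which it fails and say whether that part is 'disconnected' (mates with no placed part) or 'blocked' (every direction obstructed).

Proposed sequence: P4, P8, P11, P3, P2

Valid

1. P4@(0, 0) [+x clear] — {P4}
2. P8@(0, 1) [-x clear] — {P4, P8}
3. P11@(1, 0) [+x clear] — {P11, P4, P8}
4. P3@(1, 1) [+x clear] — {P11, P3, P4, P8}
5. P2@(2, 1) [+y clear] — {P11, P2, P3, P4, P8}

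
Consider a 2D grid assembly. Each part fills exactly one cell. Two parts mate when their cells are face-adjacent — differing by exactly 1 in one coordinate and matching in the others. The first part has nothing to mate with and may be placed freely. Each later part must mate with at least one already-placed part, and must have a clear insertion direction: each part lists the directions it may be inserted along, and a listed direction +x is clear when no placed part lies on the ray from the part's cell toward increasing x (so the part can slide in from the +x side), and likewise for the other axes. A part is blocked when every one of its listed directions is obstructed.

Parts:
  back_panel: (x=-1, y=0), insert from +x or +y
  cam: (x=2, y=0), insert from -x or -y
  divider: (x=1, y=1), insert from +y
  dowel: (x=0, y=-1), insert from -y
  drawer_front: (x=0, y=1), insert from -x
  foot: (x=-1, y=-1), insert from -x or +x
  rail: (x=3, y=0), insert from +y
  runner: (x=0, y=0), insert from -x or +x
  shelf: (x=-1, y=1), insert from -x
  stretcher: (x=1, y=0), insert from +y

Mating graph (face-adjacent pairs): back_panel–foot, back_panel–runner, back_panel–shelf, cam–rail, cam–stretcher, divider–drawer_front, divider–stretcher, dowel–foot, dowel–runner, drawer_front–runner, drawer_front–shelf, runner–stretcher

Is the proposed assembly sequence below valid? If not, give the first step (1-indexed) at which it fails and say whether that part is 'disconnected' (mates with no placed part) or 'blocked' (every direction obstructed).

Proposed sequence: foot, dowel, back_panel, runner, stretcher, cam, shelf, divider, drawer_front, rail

Invalid at step 9 (blocked)

1. foot@(-1, -1) [-x clear] — {foot}
2. dowel@(0, -1) [-y clear] — {dowel, foot}
3. back_panel@(-1, 0) [+x clear] — {back_panel, dowel, foot}
4. runner@(0, 0) [+x clear] — {back_panel, dowel, foot, runner}
5. stretcher@(1, 0) [+y clear] — {back_panel, dowel, foot, runner, stretcher}
6. cam@(2, 0) [-y clear] — {back_panel, cam, dowel, foot, runner, stretcher}
7. shelf@(-1, 1) [-x clear] — {back_panel, cam, dowel, foot, runner, shelf, stretcher}
8. divider@(1, 1) [+y clear] — {back_panel, cam, divider, dowel, foot, runner, shelf, stretcher}
9. drawer_front@(0, 1) — -x all obstructed ⇒ blocked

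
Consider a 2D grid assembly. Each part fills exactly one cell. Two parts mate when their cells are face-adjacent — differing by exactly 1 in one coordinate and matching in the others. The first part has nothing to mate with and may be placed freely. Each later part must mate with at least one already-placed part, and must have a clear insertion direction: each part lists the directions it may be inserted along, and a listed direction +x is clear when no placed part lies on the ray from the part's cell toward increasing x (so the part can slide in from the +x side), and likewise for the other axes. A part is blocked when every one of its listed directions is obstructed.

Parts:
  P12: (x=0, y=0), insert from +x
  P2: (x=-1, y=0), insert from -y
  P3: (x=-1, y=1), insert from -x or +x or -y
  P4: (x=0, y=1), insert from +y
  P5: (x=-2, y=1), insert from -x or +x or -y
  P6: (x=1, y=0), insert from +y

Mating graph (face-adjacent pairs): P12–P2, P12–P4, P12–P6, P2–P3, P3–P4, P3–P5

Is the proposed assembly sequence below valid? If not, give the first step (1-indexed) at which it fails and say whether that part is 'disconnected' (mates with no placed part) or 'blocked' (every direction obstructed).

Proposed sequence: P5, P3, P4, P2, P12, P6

1. P5@(-2, 1) [-x clear] — {P5}
2. P3@(-1, 1) [+x clear] — {P3, P5}
3. P4@(0, 1) [+y clear] — {P3, P4, P5}
4. P2@(-1, 0) [-y clear] — {P2, P3, P4, P5}
5. P12@(0, 0) [+x clear] — {P12, P2, P3, P4, P5}
6. P6@(1, 0) [+y clear] — {P12, P2, P3, P4, P5, P6}

Valid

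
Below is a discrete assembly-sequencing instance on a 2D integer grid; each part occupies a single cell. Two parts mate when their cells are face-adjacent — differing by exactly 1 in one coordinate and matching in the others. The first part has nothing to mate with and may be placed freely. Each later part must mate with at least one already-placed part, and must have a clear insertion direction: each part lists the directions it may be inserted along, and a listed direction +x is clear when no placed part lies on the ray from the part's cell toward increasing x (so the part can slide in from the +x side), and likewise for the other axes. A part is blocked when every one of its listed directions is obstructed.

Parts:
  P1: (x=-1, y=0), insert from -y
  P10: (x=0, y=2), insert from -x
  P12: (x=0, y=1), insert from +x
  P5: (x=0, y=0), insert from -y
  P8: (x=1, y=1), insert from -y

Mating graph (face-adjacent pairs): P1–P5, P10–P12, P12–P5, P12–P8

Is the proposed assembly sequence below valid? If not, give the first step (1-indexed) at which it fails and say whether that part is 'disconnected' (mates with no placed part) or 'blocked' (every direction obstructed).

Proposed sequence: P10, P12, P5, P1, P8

Valid

1. P10@(0, 2) [-x clear] — {P10}
2. P12@(0, 1) [+x clear] — {P10, P12}
3. P5@(0, 0) [-y clear] — {P10, P12, P5}
4. P1@(-1, 0) [-y clear] — {P1, P10, P12, P5}
5. P8@(1, 1) [-y clear] — {P1, P10, P12, P5, P8}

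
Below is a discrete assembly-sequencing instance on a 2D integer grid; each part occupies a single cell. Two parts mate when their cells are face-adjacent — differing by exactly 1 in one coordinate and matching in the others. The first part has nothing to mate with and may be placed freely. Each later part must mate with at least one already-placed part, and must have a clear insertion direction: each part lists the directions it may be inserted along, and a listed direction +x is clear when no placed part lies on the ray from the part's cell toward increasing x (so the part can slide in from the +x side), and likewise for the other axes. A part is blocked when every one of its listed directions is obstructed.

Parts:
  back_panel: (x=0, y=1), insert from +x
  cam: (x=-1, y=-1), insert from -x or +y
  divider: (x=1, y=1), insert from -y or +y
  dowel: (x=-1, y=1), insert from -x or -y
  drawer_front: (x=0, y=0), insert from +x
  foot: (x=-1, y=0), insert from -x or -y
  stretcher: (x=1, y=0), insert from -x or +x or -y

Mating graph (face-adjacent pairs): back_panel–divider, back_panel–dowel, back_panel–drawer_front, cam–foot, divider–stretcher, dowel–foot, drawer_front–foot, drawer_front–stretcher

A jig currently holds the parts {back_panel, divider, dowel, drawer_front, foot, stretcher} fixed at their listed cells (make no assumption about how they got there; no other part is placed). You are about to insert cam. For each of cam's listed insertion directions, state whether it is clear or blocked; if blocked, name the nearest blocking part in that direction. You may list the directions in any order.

-x: ray from cam(-1, -1) has no placed part ⇒ clear
+y: nearest on ray is foot@(-1, 0) ⇒ blocked

+y: blocked by foot; -x: clear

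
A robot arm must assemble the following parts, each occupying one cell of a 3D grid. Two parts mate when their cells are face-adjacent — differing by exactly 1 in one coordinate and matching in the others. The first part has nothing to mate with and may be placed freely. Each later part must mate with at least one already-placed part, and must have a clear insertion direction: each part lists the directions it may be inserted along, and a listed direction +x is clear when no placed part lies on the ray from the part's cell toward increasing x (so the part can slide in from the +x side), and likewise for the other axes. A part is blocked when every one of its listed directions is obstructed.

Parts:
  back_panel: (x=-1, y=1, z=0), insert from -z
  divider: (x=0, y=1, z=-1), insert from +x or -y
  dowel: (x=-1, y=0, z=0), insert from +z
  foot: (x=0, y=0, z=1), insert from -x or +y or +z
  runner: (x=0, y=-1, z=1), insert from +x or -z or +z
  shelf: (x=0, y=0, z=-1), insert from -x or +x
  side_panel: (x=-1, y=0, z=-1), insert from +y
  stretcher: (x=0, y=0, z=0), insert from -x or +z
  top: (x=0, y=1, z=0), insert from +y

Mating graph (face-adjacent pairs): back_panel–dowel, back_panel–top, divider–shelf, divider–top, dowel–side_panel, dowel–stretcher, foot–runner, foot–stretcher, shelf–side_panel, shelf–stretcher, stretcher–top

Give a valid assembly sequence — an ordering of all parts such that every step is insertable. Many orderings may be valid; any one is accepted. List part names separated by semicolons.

1. divider@(0, 1, -1) [+x clear] — {divider}
2. top@(0, 1, 0) [+y clear] — {divider, top}
3. shelf@(0, 0, -1) [-x clear] — {divider, shelf, top}
4. back_panel@(-1, 1, 0) [-z clear] — {back_panel, divider, shelf, top}
5. side_panel@(-1, 0, -1) [+y clear] — {back_panel, divider, shelf, side_panel, top}
6. dowel@(-1, 0, 0) [+z clear] — {back_panel, divider, dowel, shelf, side_panel, top}
7. stretcher@(0, 0, 0) [+z clear] — {back_panel, divider, dowel, shelf, side_panel, stretcher, top}
8. foot@(0, 0, 1) [-x clear] — {back_panel, divider, dowel, foot, shelf, side_panel, stretcher, top}
9. runner@(0, -1, 1) [+x clear] — {back_panel, divider, dowel, foot, runner, shelf, side_panel, stretcher, top}

divider; top; shelf; back_panel; side_panel; dowel; stretcher; foot; runner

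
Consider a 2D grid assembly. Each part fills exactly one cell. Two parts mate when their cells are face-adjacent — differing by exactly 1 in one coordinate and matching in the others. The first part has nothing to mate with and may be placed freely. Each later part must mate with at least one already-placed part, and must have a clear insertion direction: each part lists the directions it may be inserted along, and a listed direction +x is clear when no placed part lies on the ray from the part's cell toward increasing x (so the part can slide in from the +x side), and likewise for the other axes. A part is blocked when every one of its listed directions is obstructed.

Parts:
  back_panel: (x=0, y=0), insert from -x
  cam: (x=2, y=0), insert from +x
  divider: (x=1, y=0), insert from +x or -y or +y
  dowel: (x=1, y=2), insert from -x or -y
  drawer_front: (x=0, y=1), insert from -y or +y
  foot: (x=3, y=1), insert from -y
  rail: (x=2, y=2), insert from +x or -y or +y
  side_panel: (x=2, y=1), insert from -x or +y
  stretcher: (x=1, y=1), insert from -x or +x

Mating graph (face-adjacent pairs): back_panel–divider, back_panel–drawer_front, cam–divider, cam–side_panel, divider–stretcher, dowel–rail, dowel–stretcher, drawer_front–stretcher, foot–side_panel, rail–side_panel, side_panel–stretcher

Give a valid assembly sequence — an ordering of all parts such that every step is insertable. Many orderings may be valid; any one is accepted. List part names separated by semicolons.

foot; side_panel; cam; divider; back_panel; rail; dowel; stretcher; drawer_front

1. foot@(3, 1) [-y clear] — {foot}
2. side_panel@(2, 1) [-x clear] — {foot, side_panel}
3. cam@(2, 0) [+x clear] — {cam, foot, side_panel}
4. divider@(1, 0) [-y clear] — {cam, divider, foot, side_panel}
5. back_panel@(0, 0) [-x clear] — {back_panel, cam, divider, foot, side_panel}
6. rail@(2, 2) [+x clear] — {back_panel, cam, divider, foot, rail, side_panel}
7. dowel@(1, 2) [-x clear] — {back_panel, cam, divider, dowel, foot, rail, side_panel}
8. stretcher@(1, 1) [-x clear] — {back_panel, cam, divider, dowel, foot, rail, side_panel, stretcher}
9. drawer_front@(0, 1) [+y clear] — {back_panel, cam, divider, dowel, drawer_front, foot, rail, side_panel, stretcher}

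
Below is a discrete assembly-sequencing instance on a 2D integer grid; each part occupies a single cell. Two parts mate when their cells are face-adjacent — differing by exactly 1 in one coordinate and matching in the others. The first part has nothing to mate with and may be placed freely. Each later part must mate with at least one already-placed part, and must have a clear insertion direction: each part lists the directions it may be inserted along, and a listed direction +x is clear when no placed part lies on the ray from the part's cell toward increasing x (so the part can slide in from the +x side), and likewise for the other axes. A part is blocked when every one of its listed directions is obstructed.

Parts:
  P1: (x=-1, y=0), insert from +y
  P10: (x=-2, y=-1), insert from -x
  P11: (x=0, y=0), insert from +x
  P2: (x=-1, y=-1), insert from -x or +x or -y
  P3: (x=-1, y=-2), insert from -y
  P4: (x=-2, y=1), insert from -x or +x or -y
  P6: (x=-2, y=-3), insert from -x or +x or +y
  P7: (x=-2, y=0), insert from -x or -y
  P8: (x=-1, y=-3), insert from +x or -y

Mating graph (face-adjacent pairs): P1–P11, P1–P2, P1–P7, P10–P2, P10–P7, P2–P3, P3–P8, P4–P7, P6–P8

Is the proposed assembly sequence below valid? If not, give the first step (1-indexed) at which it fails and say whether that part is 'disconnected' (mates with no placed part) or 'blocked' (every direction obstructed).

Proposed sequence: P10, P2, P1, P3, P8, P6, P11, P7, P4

Valid

1. P10@(-2, -1) [-x clear] — {P10}
2. P2@(-1, -1) [+x clear] — {P10, P2}
3. P1@(-1, 0) [+y clear] — {P1, P10, P2}
4. P3@(-1, -2) [-y clear] — {P1, P10, P2, P3}
5. P8@(-1, -3) [+x clear] — {P1, P10, P2, P3, P8}
6. P6@(-2, -3) [-x clear] — {P1, P10, P2, P3, P6, P8}
7. P11@(0, 0) [+x clear] — {P1, P10, P11, P2, P3, P6, P8}
8. P7@(-2, 0) [-x clear] — {P1, P10, P11, P2, P3, P6, P7, P8}
9. P4@(-2, 1) [-x clear] — {P1, P10, P11, P2, P3, P4, P6, P7, P8}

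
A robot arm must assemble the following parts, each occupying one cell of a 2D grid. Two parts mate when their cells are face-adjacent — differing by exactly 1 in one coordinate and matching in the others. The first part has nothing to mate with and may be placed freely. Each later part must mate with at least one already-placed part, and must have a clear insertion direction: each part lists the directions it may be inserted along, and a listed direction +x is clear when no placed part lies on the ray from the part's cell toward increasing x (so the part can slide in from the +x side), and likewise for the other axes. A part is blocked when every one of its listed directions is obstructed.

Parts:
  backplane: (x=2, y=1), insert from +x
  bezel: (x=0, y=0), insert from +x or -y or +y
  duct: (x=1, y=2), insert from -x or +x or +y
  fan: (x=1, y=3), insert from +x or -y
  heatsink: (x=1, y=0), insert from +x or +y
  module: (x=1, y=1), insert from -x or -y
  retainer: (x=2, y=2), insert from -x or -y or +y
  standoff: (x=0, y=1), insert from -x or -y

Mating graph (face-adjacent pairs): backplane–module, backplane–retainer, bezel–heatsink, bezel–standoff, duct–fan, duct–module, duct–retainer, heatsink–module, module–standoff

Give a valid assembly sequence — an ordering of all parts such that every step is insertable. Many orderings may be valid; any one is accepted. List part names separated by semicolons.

bezel; heatsink; module; standoff; duct; retainer; fan; backplane

1. bezel@(0, 0) [+x clear] — {bezel}
2. heatsink@(1, 0) [+x clear] — {bezel, heatsink}
3. module@(1, 1) [-x clear] — {bezel, heatsink, module}
4. standoff@(0, 1) [-x clear] — {bezel, heatsink, module, standoff}
5. duct@(1, 2) [-x clear] — {bezel, duct, heatsink, module, standoff}
6. retainer@(2, 2) [-y clear] — {bezel, duct, heatsink, module, retainer, standoff}
7. fan@(1, 3) [+x clear] — {bezel, duct, fan, heatsink, module, retainer, standoff}
8. backplane@(2, 1) [+x clear] — {backplane, bezel, duct, fan, heatsink, module, retainer, standoff}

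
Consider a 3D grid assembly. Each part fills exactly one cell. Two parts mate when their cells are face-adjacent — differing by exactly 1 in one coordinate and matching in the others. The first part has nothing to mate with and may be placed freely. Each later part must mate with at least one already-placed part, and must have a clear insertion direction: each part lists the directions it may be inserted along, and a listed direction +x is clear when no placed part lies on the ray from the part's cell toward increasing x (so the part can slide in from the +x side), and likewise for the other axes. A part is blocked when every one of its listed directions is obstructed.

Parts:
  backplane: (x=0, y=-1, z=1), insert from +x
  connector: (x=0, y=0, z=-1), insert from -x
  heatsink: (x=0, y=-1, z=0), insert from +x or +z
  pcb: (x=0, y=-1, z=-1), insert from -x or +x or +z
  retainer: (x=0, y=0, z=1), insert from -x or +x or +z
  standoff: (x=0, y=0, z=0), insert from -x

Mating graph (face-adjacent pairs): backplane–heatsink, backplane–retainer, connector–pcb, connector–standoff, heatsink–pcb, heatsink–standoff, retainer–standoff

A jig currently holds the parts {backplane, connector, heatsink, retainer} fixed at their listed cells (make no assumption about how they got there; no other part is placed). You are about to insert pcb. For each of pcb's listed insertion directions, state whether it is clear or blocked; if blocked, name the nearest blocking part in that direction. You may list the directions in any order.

+x: clear; +z: blocked by heatsink; -x: clear

-x: ray from pcb(0, -1, -1) has no placed part ⇒ clear
+x: ray from pcb(0, -1, -1) has no placed part ⇒ clear
+z: nearest on ray is heatsink@(0, -1, 0) ⇒ blocked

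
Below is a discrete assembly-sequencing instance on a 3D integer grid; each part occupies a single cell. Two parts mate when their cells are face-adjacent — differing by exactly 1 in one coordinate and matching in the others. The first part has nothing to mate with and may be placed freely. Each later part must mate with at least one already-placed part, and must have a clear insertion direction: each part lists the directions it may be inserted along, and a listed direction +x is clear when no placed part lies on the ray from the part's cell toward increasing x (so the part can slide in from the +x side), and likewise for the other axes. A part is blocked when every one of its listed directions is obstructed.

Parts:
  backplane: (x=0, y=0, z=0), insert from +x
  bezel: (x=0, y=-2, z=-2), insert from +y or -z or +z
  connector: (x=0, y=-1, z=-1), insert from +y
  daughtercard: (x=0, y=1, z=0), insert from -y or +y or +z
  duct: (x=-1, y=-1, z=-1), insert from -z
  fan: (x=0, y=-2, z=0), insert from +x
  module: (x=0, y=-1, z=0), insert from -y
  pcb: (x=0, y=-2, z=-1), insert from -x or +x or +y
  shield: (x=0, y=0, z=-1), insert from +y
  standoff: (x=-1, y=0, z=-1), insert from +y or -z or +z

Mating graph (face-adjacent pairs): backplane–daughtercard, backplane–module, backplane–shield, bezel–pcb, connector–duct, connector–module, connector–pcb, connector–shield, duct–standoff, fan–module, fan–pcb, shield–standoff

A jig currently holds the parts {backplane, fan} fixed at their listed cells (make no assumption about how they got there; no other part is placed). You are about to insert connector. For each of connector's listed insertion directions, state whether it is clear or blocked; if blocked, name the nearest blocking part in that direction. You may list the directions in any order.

+y: ray from connector(0, -1, -1) has no placed part ⇒ clear

+y: clear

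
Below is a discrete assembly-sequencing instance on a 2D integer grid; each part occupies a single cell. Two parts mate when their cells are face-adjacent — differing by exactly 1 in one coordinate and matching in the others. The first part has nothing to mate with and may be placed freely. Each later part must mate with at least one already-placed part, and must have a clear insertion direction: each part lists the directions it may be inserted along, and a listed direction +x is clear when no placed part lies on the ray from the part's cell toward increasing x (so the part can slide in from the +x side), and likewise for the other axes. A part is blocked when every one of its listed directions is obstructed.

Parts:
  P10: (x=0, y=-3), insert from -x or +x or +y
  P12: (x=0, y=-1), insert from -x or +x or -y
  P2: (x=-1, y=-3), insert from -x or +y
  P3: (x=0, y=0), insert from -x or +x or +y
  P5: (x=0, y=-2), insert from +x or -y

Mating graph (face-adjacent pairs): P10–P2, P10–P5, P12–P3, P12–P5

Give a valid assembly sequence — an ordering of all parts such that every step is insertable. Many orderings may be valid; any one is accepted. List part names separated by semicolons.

P5; P10; P12; P3; P2

1. P5@(0, -2) [+x clear] — {P5}
2. P10@(0, -3) [-x clear] — {P10, P5}
3. P12@(0, -1) [-x clear] — {P10, P12, P5}
4. P3@(0, 0) [-x clear] — {P10, P12, P3, P5}
5. P2@(-1, -3) [-x clear] — {P10, P12, P2, P3, P5}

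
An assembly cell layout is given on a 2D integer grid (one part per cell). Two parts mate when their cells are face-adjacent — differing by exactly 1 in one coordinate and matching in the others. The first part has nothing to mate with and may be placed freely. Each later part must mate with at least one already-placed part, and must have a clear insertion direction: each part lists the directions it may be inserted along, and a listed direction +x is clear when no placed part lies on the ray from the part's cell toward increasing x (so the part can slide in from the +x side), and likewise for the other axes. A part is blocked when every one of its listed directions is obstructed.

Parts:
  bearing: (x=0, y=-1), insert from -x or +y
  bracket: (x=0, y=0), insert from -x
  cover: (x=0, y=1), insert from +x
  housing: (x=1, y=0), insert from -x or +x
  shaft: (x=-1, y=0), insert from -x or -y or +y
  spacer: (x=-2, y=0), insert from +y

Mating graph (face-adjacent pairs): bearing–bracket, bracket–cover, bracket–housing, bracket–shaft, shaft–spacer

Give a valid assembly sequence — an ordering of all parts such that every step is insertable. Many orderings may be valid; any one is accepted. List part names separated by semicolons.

1. bearing@(0, -1) [-x clear] — {bearing}
2. bracket@(0, 0) [-x clear] — {bearing, bracket}
3. shaft@(-1, 0) [-x clear] — {bearing, bracket, shaft}
4. housing@(1, 0) [+x clear] — {bearing, bracket, housing, shaft}
5. spacer@(-2, 0) [+y clear] — {bearing, bracket, housing, shaft, spacer}
6. cover@(0, 1) [+x clear] — {bearing, bracket, cover, housing, shaft, spacer}

bearing; bracket; shaft; housing; spacer; cover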